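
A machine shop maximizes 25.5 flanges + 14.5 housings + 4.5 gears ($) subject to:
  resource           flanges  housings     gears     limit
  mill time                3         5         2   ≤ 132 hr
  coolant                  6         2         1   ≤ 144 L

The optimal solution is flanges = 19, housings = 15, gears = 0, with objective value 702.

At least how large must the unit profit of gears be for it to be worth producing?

6.5

At the optimum: mill time uses 132 of 132 (binding); coolant uses 144 of 144 (binding).
The binding rows give the dual system: 3·y_mill time + 6·y_coolant = 25.5 and 5·y_mill time + 2·y_coolant = 14.5.
Solving: y_mill time = 1.5, y_coolant = 3.5.
gears enters the basis when its profit ≥ yᵀa₃ = 1.5·2 + 3.5·1 = 6.5.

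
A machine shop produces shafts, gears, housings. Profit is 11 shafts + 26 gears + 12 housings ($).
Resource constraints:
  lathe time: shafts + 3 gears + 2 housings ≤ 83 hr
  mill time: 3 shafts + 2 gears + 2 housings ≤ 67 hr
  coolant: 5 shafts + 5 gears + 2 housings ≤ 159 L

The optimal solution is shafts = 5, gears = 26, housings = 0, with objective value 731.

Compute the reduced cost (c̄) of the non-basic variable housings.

-6

At the optimum: lathe time uses 83 of 83 (binding); mill time uses 67 of 67 (binding); coolant uses 155 of 159 (slack = 4).
By complementary slackness, y = 0 for the non-binding constraint.
From A_Bᵀ y = c: 1·y_lathe time + 3·y_mill time = 11; 3·y_lathe time + 2·y_mill time = 26.
This yields shadow prices y_lathe time = 8, y_mill time = 1.
Reduced cost of housings: c₃ − yᵀa₃ = 12 − (8·2 + 1·2) = 12 − 18 = -6.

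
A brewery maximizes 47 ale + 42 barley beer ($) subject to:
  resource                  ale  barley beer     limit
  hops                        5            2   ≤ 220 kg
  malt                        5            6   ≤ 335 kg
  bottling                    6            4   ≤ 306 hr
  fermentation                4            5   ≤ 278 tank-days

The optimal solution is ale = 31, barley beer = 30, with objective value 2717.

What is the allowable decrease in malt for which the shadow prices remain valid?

Binding constraints: malt, bottling. The basis is B = [[5,6],[6,4]] with det -16.
Per unit decrease in malt, x* moves by d = (0.25, -0.375).
The basis stays optimal until hops becomes binding; allowable decrease = 10 kg.

10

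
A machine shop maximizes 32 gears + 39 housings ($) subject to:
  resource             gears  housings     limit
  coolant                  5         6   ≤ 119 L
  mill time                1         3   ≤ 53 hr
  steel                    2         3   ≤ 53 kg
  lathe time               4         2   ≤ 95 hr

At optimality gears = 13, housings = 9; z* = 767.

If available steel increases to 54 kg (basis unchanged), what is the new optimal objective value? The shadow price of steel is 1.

Δb = 1, so new z* = 767 + (1)·(1) = 767 + 1 = 768.

768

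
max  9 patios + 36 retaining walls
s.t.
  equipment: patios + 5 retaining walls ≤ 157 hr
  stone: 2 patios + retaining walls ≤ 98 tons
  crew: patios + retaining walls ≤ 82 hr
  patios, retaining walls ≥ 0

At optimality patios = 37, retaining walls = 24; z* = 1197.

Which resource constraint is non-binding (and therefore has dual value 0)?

equipment: 157/157 (binding)
stone: 98/98 (binding)
crew: 61/82 (slack 21)
By complementary slackness, a constraint with positive slack has shadow price 0 → crew.

crew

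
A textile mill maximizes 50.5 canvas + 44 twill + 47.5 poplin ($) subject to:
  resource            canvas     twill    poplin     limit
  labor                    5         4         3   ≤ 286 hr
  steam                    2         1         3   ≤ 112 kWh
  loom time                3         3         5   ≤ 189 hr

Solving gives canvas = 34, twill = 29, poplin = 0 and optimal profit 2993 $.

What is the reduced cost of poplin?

-2

Binding: labor and loom time. Non-binding: steam (15 unused).
Since steam is not tight, its dual is 0.
Dual feasibility on the basic columns requires 5·y_labor + 3·y_loom time = 50.5, 4·y_labor + 3·y_loom time = 44.
This yields shadow prices y_labor = 6.5, y_loom time = 6.
Reduced cost of poplin: c₃ − yᵀa₃ = 47.5 − (6.5·3 + 6·5) = 47.5 − 49.5 = -2.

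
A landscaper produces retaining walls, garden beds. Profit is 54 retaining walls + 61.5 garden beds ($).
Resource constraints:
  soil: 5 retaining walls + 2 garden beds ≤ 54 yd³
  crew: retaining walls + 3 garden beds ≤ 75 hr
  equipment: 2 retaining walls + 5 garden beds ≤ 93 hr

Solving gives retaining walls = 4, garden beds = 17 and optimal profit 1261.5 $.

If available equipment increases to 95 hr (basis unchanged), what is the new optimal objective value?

1280.5

At the optimum: soil uses 54 of 54 (binding); crew uses 55 of 75 (slack = 20); equipment uses 93 of 93 (binding).
Slack constraints have shadow price 0 (complementary slackness).
The binding rows give the dual system: 5·y_soil + 2·y_equipment = 54 and 2·y_soil + 5·y_equipment = 61.5.
→ y_soil = 7 and y_equipment = 9.5.
Δz = y_equipment·Δb = 9.5 × (2) = 19, so new z* = 1261.5 + 19 = 1280.5.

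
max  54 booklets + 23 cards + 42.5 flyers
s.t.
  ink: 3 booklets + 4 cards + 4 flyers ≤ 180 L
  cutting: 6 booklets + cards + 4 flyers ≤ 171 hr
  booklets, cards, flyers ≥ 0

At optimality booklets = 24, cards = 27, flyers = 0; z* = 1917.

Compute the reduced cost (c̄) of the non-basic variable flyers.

-1.5

Check each constraint at x*: ink 180/180 (tight); cutting 171/171 (tight).
From A_Bᵀ y = c: 3·y_ink + 6·y_cutting = 54; 4·y_ink + 1·y_cutting = 23.
→ y_ink = 4 and y_cutting = 7.
Reduced cost of flyers: c₃ − yᵀa₃ = 42.5 − (4·4 + 7·4) = 42.5 − 44 = -1.5.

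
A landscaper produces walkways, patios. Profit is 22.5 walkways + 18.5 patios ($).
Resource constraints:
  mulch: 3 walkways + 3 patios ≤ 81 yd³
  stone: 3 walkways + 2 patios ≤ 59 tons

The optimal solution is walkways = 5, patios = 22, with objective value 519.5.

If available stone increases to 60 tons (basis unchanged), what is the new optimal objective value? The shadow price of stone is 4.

Δb = 1, so new z* = 519.5 + (4)·(1) = 519.5 + 4 = 523.5.

523.5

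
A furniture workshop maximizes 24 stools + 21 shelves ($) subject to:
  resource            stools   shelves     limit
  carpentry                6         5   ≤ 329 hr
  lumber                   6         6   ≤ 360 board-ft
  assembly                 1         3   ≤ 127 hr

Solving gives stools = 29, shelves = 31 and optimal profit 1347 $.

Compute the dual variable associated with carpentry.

3

At the optimum: carpentry uses 329 of 329 (binding); lumber uses 360 of 360 (binding); assembly uses 122 of 127 (slack = 5).
Since assembly is not tight, its dual is 0.
The binding rows give the dual system: 6·y_carpentry + 6·y_lumber = 24 and 5·y_carpentry + 6·y_lumber = 21.
This yields shadow prices y_carpentry = 3, y_lumber = 1.
Shadow price of carpentry = 3.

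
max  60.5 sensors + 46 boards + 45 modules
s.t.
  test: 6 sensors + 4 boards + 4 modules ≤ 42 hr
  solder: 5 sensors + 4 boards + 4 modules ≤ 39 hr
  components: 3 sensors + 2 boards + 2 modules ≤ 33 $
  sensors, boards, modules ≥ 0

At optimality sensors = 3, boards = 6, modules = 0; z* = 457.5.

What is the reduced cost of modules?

Binding: test and solder. Non-binding: components (12 unused).
By complementary slackness, y = 0 for the non-binding constraint.
Dual feasibility on the basic columns requires 6·y_test + 5·y_solder = 60.5, 4·y_test + 4·y_solder = 46.
→ y_test = 3 and y_solder = 8.5.
Reduced cost of modules: c₃ − yᵀa₃ = 45 − (3·4 + 8.5·4) = 45 − 46 = -1.

-1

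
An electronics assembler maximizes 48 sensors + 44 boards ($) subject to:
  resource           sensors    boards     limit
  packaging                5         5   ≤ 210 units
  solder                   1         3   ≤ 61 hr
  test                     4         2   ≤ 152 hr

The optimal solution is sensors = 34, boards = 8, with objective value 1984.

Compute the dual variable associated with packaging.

8

Binding: packaging and test. Non-binding: solder (3 unused).
By complementary slackness, y = 0 for the non-binding constraint.
From A_Bᵀ y = c: 5·y_packaging + 4·y_test = 48; 5·y_packaging + 2·y_test = 44.
→ y_packaging = 8 and y_test = 2.
Shadow price of packaging = 8.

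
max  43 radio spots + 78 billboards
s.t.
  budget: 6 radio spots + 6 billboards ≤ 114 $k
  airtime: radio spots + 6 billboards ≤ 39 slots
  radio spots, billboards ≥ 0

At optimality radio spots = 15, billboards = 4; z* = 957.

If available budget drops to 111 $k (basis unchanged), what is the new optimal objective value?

Check each constraint at x*: budget 114/114 (tight); airtime 39/39 (tight).
From A_Bᵀ y = c: 6·y_budget + 1·y_airtime = 43; 6·y_budget + 6·y_airtime = 78.
Solving: y_budget = 6, y_airtime = 7.
Δz = y_budget·Δb = 6 × (-3) = -18, so new z* = 957 − 18 = 939.

939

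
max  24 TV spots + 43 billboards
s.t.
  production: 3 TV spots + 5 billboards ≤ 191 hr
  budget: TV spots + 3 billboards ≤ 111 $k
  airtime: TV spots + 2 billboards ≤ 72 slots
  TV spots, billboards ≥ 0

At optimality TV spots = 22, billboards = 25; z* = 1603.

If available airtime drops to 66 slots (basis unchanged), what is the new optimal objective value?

Binding: production and airtime. Non-binding: budget (14 unused).
Slack constraints have shadow price 0 (complementary slackness).
The binding rows give the dual system: 3·y_production + 1·y_airtime = 24 and 5·y_production + 2·y_airtime = 43.
→ y_production = 5 and y_airtime = 9.
Δz = y_airtime·Δb = 9 × (-6) = -54, so new z* = 1603 − 54 = 1549.

1549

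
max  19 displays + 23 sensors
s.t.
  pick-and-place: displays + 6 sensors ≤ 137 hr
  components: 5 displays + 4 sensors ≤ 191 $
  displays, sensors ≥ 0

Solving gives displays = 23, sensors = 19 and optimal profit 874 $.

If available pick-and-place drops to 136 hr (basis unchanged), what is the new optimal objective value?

At the optimum: pick-and-place uses 137 of 137 (binding); components uses 191 of 191 (binding).
From A_Bᵀ y = c: 1·y_pick-and-place + 5·y_components = 19; 6·y_pick-and-place + 4·y_components = 23.
→ y_pick-and-place = 1.5 and y_components = 3.5.
Δz = y_pick-and-place·Δb = 1.5 × (-1) = -1.5, so new z* = 874 − 1.5 = 872.5.

872.5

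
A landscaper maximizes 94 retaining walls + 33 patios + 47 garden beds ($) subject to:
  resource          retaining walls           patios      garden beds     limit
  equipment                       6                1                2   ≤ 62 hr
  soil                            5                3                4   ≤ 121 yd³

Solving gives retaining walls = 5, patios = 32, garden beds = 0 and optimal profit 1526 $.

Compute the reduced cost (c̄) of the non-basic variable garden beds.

-3

Check each constraint at x*: equipment 62/62 (tight); soil 121/121 (tight).
Dual feasibility on the basic columns requires 6·y_equipment + 5·y_soil = 94, 1·y_equipment + 3·y_soil = 33.
Solving: y_equipment = 9, y_soil = 8.
Reduced cost of garden beds: c₃ − yᵀa₃ = 47 − (9·2 + 8·4) = 47 − 50 = -3.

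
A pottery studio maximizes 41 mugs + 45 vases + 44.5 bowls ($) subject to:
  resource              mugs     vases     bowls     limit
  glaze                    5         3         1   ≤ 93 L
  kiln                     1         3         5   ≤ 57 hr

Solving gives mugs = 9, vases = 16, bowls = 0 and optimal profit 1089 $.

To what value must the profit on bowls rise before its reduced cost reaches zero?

Check each constraint at x*: glaze 93/93 (tight); kiln 57/57 (tight).
From A_Bᵀ y = c: 5·y_glaze + 1·y_kiln = 41; 3·y_glaze + 3·y_kiln = 45.
Solving: y_glaze = 6.5, y_kiln = 8.5.
bowls enters the basis when its profit ≥ yᵀa₃ = 6.5·1 + 8.5·5 = 49.

49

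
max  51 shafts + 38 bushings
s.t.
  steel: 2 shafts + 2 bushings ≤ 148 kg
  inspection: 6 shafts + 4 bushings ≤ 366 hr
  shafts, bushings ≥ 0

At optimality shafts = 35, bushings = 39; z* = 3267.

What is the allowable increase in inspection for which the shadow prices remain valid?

Binding constraints: steel, inspection. The basis is B = [[2,2],[6,4]] with det -4.
Per unit increase in inspection, x* moves by d = (0.5, -0.5).
The basis stays optimal until bushings reaches 0; allowable increase = 78 hr.

78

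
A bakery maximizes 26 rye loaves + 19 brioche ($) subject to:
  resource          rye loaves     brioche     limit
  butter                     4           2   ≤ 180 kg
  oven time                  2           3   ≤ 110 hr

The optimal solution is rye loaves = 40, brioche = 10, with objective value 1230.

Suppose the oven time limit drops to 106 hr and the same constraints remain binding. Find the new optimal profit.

1218

At the optimum: butter uses 180 of 180 (binding); oven time uses 110 of 110 (binding).
From A_Bᵀ y = c: 4·y_butter + 2·y_oven time = 26; 2·y_butter + 3·y_oven time = 19.
This yields shadow prices y_butter = 5, y_oven time = 3.
Δz = y_oven time·Δb = 3 × (-4) = -12, so new z* = 1230 − 12 = 1218.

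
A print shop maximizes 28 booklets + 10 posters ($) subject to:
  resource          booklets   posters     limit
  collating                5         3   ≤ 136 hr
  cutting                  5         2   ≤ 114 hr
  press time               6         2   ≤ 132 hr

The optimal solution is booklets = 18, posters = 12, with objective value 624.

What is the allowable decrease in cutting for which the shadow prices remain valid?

Binding constraints: cutting, press time. The basis is B = [[5,2],[6,2]] with det -2.
Per unit decrease in cutting, x* moves by d = (1, -3).
The basis stays optimal until posters reaches 0; allowable decrease = 4 hr.

4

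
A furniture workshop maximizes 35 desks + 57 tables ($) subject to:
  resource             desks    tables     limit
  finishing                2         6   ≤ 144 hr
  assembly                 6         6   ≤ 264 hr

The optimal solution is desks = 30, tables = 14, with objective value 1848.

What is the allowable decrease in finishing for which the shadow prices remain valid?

56

Binding constraints: finishing, assembly. The basis is B = [[2,6],[6,6]] with det -24.
Per unit decrease in finishing, x* moves by d = (0.25, -0.25).
The basis stays optimal until tables reaches 0; allowable decrease = 56 hr.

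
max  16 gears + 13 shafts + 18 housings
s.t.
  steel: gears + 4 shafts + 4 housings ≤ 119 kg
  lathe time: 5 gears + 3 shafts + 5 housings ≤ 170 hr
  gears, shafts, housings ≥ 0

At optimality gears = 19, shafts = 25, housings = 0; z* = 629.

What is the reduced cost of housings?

Check each constraint at x*: steel 119/119 (tight); lathe time 170/170 (tight).
Dual feasibility on the basic columns requires 1·y_steel + 5·y_lathe time = 16, 4·y_steel + 3·y_lathe time = 13.
This yields shadow prices y_steel = 1, y_lathe time = 3.
Reduced cost of housings: c₃ − yᵀa₃ = 18 − (1·4 + 3·5) = 18 − 19 = -1.

-1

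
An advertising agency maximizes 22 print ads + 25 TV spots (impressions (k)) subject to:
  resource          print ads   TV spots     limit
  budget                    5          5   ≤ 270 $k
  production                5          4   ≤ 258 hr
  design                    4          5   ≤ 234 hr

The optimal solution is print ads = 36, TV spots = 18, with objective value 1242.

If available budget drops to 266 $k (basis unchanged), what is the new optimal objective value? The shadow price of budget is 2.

Δb = -4, so new z* = 1242 + (2)·(-4) = 1242 − 8 = 1234.

1234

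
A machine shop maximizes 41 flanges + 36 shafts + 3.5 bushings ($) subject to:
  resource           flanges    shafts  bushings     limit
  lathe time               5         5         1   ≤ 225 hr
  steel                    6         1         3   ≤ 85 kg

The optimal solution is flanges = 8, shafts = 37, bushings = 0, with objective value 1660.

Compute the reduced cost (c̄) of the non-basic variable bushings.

-6.5

At the optimum: lathe time uses 225 of 225 (binding); steel uses 85 of 85 (binding).
Dual feasibility on the basic columns requires 5·y_lathe time + 6·y_steel = 41, 5·y_lathe time + 1·y_steel = 36.
→ y_lathe time = 7 and y_steel = 1.
Reduced cost of bushings: c₃ − yᵀa₃ = 3.5 − (7·1 + 1·3) = 3.5 − 10 = -6.5.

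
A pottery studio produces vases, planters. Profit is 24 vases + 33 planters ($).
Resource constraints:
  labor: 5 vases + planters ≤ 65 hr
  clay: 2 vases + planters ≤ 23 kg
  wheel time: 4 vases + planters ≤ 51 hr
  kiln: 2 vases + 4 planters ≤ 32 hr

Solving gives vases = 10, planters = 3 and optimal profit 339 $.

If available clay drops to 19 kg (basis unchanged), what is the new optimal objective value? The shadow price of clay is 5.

Δb = -4, so new z* = 339 + (5)·(-4) = 339 − 20 = 319.

319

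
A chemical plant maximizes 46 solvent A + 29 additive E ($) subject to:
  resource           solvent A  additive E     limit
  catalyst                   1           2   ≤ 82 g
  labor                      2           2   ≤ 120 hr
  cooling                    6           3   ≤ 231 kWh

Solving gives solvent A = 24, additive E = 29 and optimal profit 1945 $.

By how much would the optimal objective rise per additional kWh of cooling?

7

Binding: catalyst and cooling. Non-binding: labor (14 unused).
By complementary slackness, y = 0 for the non-binding constraint.
From A_Bᵀ y = c: 1·y_catalyst + 6·y_cooling = 46; 2·y_catalyst + 3·y_cooling = 29.
→ y_catalyst = 4 and y_cooling = 7.
Shadow price of cooling = 7.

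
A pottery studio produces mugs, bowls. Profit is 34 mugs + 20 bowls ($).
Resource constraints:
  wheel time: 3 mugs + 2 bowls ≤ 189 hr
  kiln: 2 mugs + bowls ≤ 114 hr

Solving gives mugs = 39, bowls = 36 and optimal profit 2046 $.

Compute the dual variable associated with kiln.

Both wheel time and kiln are binding at x*.
The binding rows give the dual system: 3·y_wheel time + 2·y_kiln = 34 and 2·y_wheel time + 1·y_kiln = 20.
Solving: y_wheel time = 6, y_kiln = 8.
Shadow price of kiln = 8.

8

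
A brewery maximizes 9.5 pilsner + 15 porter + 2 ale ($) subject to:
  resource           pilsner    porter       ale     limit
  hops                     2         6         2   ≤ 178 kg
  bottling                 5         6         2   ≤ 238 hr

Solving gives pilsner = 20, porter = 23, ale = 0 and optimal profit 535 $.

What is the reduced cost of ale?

Both hops and bottling are binding at x*.
Dual feasibility on the basic columns requires 2·y_hops + 5·y_bottling = 9.5, 6·y_hops + 6·y_bottling = 15.
This yields shadow prices y_hops = 1, y_bottling = 1.5.
Reduced cost of ale: c₃ − yᵀa₃ = 2 − (1·2 + 1.5·2) = 2 − 5 = -3.

-3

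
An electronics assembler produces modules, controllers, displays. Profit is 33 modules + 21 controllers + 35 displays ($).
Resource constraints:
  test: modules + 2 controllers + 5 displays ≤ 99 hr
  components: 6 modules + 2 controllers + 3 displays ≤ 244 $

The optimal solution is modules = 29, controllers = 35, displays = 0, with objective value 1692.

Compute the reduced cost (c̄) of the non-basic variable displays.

Check each constraint at x*: test 99/99 (tight); components 244/244 (tight).
Dual feasibility on the basic columns requires 1·y_test + 6·y_components = 33, 2·y_test + 2·y_components = 21.
This yields shadow prices y_test = 6, y_components = 4.5.
Reduced cost of displays: c₃ − yᵀa₃ = 35 − (6·5 + 4.5·3) = 35 − 43.5 = -8.5.

-8.5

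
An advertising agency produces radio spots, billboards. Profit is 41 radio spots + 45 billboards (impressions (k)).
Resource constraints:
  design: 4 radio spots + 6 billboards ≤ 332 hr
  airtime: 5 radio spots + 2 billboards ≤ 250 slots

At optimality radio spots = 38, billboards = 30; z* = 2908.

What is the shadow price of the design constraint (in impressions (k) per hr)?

6.5

Check each constraint at x*: design 332/332 (tight); airtime 250/250 (tight).
The binding rows give the dual system: 4·y_design + 5·y_airtime = 41 and 6·y_design + 2·y_airtime = 45.
This yields shadow prices y_design = 6.5, y_airtime = 3.
Shadow price of design = 6.5.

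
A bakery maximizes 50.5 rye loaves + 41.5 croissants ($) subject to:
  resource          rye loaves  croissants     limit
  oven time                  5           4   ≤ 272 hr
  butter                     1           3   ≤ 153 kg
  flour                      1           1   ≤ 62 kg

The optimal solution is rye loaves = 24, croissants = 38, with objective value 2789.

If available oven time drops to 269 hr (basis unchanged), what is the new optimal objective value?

2762

Binding: oven time and flour. Non-binding: butter (15 unused).
Slack constraints have shadow price 0 (complementary slackness).
From A_Bᵀ y = c: 5·y_oven time + 1·y_flour = 50.5; 4·y_oven time + 1·y_flour = 41.5.
→ y_oven time = 9 and y_flour = 5.5.
Δz = y_oven time·Δb = 9 × (-3) = -27, so new z* = 2789 − 27 = 2762.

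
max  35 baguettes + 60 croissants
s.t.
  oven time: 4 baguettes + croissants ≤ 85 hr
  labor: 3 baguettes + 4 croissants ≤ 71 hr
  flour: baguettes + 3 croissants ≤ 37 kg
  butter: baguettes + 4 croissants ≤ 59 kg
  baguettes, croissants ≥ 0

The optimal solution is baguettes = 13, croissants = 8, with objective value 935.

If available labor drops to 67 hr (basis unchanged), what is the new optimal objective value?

At the optimum: oven time uses 60 of 85 (slack = 25); labor uses 71 of 71 (binding); flour uses 37 of 37 (binding); butter uses 45 of 59 (slack = 14).
Since oven time, butter are not tight, their duals are 0.
From A_Bᵀ y = c: 3·y_labor + 1·y_flour = 35; 4·y_labor + 3·y_flour = 60.
→ y_labor = 9 and y_flour = 8.
Δz = y_labor·Δb = 9 × (-4) = -36, so new z* = 935 − 36 = 899.

899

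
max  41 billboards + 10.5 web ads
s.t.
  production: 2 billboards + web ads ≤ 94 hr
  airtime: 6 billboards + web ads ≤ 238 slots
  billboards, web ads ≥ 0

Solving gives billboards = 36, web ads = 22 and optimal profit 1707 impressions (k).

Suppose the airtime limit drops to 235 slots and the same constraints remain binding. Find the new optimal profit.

Both production and airtime are binding at x*.
From A_Bᵀ y = c: 2·y_production + 6·y_airtime = 41; 1·y_production + 1·y_airtime = 10.5.
Solving: y_production = 5.5, y_airtime = 5.
Δz = y_airtime·Δb = 5 × (-3) = -15, so new z* = 1707 − 15 = 1692.

1692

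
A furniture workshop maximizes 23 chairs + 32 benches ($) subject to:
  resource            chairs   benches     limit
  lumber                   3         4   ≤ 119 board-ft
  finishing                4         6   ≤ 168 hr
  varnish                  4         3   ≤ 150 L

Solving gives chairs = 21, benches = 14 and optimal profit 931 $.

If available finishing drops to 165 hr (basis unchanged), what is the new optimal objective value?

Binding: lumber and finishing. Non-binding: varnish (24 unused).
By complementary slackness, y = 0 for the non-binding constraint.
Dual feasibility on the basic columns requires 3·y_lumber + 4·y_finishing = 23, 4·y_lumber + 6·y_finishing = 32.
This yields shadow prices y_lumber = 5, y_finishing = 2.
Δz = y_finishing·Δb = 2 × (-3) = -6, so new z* = 931 − 6 = 925.

925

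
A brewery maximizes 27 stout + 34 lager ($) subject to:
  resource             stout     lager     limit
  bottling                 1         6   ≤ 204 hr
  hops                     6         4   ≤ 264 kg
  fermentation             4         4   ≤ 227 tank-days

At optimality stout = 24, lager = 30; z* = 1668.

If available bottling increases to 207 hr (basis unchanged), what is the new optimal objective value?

1677

Binding: bottling and hops. Non-binding: fermentation (11 unused).
Since fermentation is not tight, its dual is 0.
Dual feasibility on the basic columns requires 1·y_bottling + 6·y_hops = 27, 6·y_bottling + 4·y_hops = 34.
This yields shadow prices y_bottling = 3, y_hops = 4.
Δz = y_bottling·Δb = 3 × (3) = 9, so new z* = 1668 + 9 = 1677.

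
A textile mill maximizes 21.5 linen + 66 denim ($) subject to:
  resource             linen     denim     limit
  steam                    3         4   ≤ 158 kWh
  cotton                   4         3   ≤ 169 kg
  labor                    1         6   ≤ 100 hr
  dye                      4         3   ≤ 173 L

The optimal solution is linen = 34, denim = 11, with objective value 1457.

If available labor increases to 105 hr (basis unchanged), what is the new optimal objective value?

At the optimum: steam uses 146 of 158 (slack = 12); cotton uses 169 of 169 (binding); labor uses 100 of 100 (binding); dye uses 169 of 173 (slack = 4).
Slack constraints have shadow price 0 (complementary slackness).
Dual feasibility on the basic columns requires 4·y_cotton + 1·y_labor = 21.5, 3·y_cotton + 6·y_labor = 66.
Solving: y_cotton = 3, y_labor = 9.5.
Δz = y_labor·Δb = 9.5 × (5) = 47.5, so new z* = 1457 + 47.5 = 1504.5.

1504.5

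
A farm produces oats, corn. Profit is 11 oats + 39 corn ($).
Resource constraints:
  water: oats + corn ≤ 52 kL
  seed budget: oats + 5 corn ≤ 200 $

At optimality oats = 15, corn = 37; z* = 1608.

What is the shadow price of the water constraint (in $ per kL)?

4

Both water and seed budget are binding at x*.
The binding rows give the dual system: 1·y_water + 1·y_seed budget = 11 and 1·y_water + 5·y_seed budget = 39.
This yields shadow prices y_water = 4, y_seed budget = 7.
Shadow price of water = 4.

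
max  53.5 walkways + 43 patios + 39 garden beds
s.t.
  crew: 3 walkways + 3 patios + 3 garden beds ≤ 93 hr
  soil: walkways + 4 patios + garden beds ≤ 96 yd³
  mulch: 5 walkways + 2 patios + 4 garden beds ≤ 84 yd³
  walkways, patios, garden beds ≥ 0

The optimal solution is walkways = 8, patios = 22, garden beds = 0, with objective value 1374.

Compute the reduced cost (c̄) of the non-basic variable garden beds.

-5

Binding: soil and mulch. Non-binding: crew (3 unused).
Slack constraints have shadow price 0 (complementary slackness).
The binding rows give the dual system: 1·y_soil + 5·y_mulch = 53.5 and 4·y_soil + 2·y_mulch = 43.
Solving: y_soil = 6, y_mulch = 9.5.
Reduced cost of garden beds: c₃ − yᵀa₃ = 39 − (6·1 + 9.5·4) = 39 − 44 = -5.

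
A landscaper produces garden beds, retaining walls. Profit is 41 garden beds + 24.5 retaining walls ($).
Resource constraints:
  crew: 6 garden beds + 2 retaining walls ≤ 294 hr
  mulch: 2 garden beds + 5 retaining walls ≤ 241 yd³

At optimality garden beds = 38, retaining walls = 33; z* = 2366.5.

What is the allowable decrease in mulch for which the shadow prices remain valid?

143

Binding constraints: crew, mulch. The basis is B = [[6,2],[2,5]] with det 26.
Per unit decrease in mulch, x* moves by d = (0.0769, -0.2308).
The basis stays optimal until retaining walls reaches 0; allowable decrease = 143 yd³.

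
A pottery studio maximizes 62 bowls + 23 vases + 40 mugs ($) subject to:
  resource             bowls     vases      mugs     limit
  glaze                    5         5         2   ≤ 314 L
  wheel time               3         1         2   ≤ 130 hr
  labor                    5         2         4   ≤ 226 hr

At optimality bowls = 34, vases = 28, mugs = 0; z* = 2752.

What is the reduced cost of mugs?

At the optimum: glaze uses 310 of 314 (slack = 4); wheel time uses 130 of 130 (binding); labor uses 226 of 226 (binding).
Slack constraints have shadow price 0 (complementary slackness).
The binding rows give the dual system: 3·y_wheel time + 5·y_labor = 62 and 1·y_wheel time + 2·y_labor = 23.
→ y_wheel time = 9 and y_labor = 7.
Reduced cost of mugs: c₃ − yᵀa₃ = 40 − (9·2 + 7·4) = 40 − 46 = -6.

-6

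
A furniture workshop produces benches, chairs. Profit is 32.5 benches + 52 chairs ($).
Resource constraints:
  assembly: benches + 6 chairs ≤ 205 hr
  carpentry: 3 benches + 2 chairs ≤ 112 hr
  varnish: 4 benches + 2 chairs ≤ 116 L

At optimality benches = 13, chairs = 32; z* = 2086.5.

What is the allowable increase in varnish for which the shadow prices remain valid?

12.375

Binding constraints: assembly, varnish. The basis is B = [[1,6],[4,2]] with det -22.
Per unit increase in varnish, x* moves by d = (0.2727, -0.0455).
The basis stays optimal until carpentry becomes binding; allowable increase = 12.375 L.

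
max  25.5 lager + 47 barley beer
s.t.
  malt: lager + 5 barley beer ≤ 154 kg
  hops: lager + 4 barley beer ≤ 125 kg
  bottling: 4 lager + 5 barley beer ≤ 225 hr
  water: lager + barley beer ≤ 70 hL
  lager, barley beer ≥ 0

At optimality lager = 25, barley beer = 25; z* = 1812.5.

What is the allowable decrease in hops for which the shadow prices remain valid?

Binding constraints: hops, bottling. The basis is B = [[1,4],[4,5]] with det -11.
Per unit decrease in hops, x* moves by d = (0.4545, -0.3636).
The basis stays optimal until barley beer reaches 0; allowable decrease = 68.75 kg.

68.75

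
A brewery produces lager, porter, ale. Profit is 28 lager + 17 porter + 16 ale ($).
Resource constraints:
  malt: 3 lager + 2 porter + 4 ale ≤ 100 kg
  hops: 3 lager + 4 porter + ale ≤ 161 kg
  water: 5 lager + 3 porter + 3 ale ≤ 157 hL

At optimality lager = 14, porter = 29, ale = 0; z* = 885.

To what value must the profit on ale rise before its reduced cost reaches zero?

Check each constraint at x*: malt 100/100 (tight); hops 158/161 (slack 3); water 157/157 (tight).
By complementary slackness, y = 0 for the non-binding constraint.
Dual feasibility on the basic columns requires 3·y_malt + 5·y_water = 28, 2·y_malt + 3·y_water = 17.
→ y_malt = 1 and y_water = 5.
ale enters the basis when its profit ≥ yᵀa₃ = 1·4 + 5·3 = 19.

19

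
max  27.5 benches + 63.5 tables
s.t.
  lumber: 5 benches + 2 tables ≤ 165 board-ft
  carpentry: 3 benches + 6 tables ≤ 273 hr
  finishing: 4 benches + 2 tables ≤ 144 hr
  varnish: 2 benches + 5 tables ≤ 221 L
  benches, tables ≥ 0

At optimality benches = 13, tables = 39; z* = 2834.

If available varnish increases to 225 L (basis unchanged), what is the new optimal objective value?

2868

Binding: carpentry and varnish. Non-binding: lumber (22 unused), finishing (14 unused).
Since lumber, finishing are not tight, their duals are 0.
From A_Bᵀ y = c: 3·y_carpentry + 2·y_varnish = 27.5; 6·y_carpentry + 5·y_varnish = 63.5.
Solving: y_carpentry = 3.5, y_varnish = 8.5.
Δz = y_varnish·Δb = 8.5 × (4) = 34, so new z* = 2834 + 34 = 2868.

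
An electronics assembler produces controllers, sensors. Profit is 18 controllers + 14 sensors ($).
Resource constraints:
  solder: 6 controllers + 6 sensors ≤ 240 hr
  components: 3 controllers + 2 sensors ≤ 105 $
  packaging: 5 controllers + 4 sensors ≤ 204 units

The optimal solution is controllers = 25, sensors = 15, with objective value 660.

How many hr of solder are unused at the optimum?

solder used = 6·25 + 6·15 = 240; slack = 240 − 240 = 0.

0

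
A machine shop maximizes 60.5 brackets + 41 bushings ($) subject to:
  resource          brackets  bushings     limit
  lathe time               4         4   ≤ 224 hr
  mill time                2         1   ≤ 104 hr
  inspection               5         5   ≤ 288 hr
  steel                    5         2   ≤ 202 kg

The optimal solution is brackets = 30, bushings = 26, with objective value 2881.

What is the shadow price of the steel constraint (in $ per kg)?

At the optimum: lathe time uses 224 of 224 (binding); mill time uses 86 of 104 (slack = 18); inspection uses 280 of 288 (slack = 8); steel uses 202 of 202 (binding).
Slack constraints have shadow price 0 (complementary slackness).
Dual feasibility on the basic columns requires 4·y_lathe time + 5·y_steel = 60.5, 4·y_lathe time + 2·y_steel = 41.
This yields shadow prices y_lathe time = 7, y_steel = 6.5.
Shadow price of steel = 6.5.

6.5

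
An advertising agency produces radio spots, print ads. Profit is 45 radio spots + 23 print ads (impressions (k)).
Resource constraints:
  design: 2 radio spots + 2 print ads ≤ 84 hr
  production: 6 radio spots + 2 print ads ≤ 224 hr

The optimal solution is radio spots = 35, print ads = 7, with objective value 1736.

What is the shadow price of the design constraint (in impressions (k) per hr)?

6

Check each constraint at x*: design 84/84 (tight); production 224/224 (tight).
The binding rows give the dual system: 2·y_design + 6·y_production = 45 and 2·y_design + 2·y_production = 23.
→ y_design = 6 and y_production = 5.5.
Shadow price of design = 6.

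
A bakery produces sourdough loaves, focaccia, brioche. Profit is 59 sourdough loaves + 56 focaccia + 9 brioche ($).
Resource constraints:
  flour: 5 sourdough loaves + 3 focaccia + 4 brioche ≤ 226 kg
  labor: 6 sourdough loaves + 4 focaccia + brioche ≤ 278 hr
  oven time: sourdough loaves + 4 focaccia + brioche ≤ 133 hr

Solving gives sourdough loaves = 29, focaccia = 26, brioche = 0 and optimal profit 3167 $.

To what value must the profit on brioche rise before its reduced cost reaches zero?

14

Binding: labor and oven time. Non-binding: flour (3 unused).
Since flour is not tight, its dual is 0.
From A_Bᵀ y = c: 6·y_labor + 1·y_oven time = 59; 4·y_labor + 4·y_oven time = 56.
Solving: y_labor = 9, y_oven time = 5.
brioche enters the basis when its profit ≥ yᵀa₃ = 9·1 + 5·1 = 14.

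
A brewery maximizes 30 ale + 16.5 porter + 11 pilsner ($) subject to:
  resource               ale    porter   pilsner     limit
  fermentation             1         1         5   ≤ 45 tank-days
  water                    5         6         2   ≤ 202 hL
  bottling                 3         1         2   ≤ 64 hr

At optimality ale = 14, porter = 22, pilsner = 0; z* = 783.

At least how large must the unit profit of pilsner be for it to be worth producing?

Binding: water and bottling. Non-binding: fermentation (9 unused).
Slack constraints have shadow price 0 (complementary slackness).
Dual feasibility on the basic columns requires 5·y_water + 3·y_bottling = 30, 6·y_water + 1·y_bottling = 16.5.
This yields shadow prices y_water = 1.5, y_bottling = 7.5.
pilsner enters the basis when its profit ≥ yᵀa₃ = 1.5·2 + 7.5·2 = 18.

18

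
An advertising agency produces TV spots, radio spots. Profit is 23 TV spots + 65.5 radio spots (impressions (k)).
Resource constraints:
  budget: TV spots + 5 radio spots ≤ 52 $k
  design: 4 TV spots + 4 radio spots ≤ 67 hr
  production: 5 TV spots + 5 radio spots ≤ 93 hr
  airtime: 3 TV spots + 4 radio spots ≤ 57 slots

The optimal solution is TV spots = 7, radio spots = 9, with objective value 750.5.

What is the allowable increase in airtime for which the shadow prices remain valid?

2.0625

Binding constraints: budget, airtime. The basis is B = [[1,5],[3,4]] with det -11.
Per unit increase in airtime, x* moves by d = (0.4545, -0.0909).
The basis stays optimal until design becomes binding; allowable increase = 2.0625 slots.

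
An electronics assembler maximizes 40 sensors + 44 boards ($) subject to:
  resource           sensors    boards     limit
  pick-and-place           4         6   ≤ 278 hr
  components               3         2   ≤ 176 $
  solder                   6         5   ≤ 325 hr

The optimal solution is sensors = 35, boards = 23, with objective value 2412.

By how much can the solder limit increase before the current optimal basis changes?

Binding constraints: pick-and-place, solder. The basis is B = [[4,6],[6,5]] with det -16.
Per unit increase in solder, x* moves by d = (0.375, -0.25).
The basis stays optimal until components becomes binding; allowable increase = 40 hr.

40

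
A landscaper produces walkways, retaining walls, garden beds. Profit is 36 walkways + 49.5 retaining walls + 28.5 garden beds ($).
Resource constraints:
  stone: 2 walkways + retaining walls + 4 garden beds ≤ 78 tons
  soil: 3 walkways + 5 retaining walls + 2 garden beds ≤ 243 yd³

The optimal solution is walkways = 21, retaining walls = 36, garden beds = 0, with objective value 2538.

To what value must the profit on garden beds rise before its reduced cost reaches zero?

36

Check each constraint at x*: stone 78/78 (tight); soil 243/243 (tight).
Dual feasibility on the basic columns requires 2·y_stone + 3·y_soil = 36, 1·y_stone + 5·y_soil = 49.5.
→ y_stone = 4.5 and y_soil = 9.
garden beds enters the basis when its profit ≥ yᵀa₃ = 4.5·4 + 9·2 = 36.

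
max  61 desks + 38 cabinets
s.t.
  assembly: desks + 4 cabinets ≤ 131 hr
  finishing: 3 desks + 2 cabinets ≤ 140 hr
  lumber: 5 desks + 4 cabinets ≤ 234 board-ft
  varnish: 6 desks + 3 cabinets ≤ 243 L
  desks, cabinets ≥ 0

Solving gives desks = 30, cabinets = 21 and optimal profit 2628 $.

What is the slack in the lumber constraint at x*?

0

lumber used = 5·30 + 4·21 = 234; slack = 234 − 234 = 0.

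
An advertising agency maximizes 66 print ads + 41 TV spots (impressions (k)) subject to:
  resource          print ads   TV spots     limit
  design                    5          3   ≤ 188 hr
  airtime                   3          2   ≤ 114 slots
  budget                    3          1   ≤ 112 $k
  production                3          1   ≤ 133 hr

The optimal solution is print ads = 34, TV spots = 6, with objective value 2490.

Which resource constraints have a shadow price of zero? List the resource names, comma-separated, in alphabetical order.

design: 188/188 (binding)
airtime: 114/114 (binding)
budget: 108/112 (slack 4)
production: 108/133 (slack 25)
By complementary slackness, a constraint with positive slack has shadow price 0 → budget, production.

budget, production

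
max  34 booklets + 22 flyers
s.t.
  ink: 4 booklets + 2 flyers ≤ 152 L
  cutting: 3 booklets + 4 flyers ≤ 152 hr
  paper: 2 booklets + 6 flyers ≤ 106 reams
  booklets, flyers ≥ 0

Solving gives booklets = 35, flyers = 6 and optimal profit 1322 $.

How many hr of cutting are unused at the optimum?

23

cutting used = 3·35 + 4·6 = 129; slack = 152 − 129 = 23.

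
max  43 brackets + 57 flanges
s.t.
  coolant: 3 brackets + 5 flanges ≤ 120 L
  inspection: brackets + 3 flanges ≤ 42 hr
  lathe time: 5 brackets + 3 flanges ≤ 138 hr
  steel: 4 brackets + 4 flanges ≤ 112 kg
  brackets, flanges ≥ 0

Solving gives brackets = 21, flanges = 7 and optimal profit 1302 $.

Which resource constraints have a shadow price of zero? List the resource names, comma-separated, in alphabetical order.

coolant, lathe time

coolant: 98/120 (slack 22)
inspection: 42/42 (binding)
lathe time: 126/138 (slack 12)
steel: 112/112 (binding)
By complementary slackness, a constraint with positive slack has shadow price 0 → coolant, lathe time.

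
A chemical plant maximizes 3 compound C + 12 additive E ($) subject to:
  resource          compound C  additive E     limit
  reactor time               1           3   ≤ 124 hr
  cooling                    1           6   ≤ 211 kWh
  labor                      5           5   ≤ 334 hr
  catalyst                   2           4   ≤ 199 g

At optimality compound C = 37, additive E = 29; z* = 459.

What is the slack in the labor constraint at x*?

4

labor used = 5·37 + 5·29 = 330; slack = 334 − 330 = 4.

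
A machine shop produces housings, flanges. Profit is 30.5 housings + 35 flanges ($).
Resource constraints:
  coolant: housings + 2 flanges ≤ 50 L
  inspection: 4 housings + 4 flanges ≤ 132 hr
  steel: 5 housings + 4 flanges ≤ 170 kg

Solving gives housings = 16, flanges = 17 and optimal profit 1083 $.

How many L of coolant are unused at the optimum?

0

coolant used = 1·16 + 2·17 = 50; slack = 50 − 50 = 0.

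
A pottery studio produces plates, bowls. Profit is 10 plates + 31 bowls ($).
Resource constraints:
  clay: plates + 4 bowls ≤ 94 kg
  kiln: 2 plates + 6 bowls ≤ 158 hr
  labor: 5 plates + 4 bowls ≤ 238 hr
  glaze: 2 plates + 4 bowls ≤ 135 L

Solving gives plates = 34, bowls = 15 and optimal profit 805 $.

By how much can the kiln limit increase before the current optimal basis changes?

Binding constraints: clay, kiln. The basis is B = [[1,4],[2,6]] with det -2.
Per unit increase in kiln, x* moves by d = (2, -0.5).
The basis stays optimal until labor becomes binding; allowable increase = 1 hr.

1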